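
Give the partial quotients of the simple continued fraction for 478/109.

Run the Euclidean algorithm on 478 and 109; the successive quotients are the partial quotients a_0, a_1, ... (each step inverts the fractional part left over by the previous one):
  478 = 4*109 + 42, so a_0 = 4.
  109 = 2*42 + 25, so a_1 = 2.
  42 = 1*25 + 17, so a_2 = 1.
  25 = 1*17 + 8, so a_3 = 1.
  17 = 2*8 + 1, so a_4 = 2.
  8 = 8*1 + 0, so a_5 = 8.
The remainder reaches 0 after 6 divisions, so the expansion has 6 partial quotients, read off in order.

[4; 2, 1, 1, 2, 8]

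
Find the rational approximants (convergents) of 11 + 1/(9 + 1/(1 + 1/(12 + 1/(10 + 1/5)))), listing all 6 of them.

Using the convergent recurrence p_i = a_i*p_{i-1} + p_{i-2}, q_i = a_i*q_{i-1} + q_{i-2} with p_{-2}=0, p_{-1}=1, q_{-2}=1, q_{-1}=0:
  i=0: a_0=11, p_0 = 11*1 + 0 = 11, q_0 = 11*0 + 1 = 1.
  i=1: a_1=9, p_1 = 9*11 + 1 = 100, q_1 = 9*1 + 0 = 9.
  i=2: a_2=1, p_2 = 1*100 + 11 = 111, q_2 = 1*9 + 1 = 10.
  i=3: a_3=12, p_3 = 12*111 + 100 = 1432, q_3 = 12*10 + 9 = 129.
  i=4: a_4=10, p_4 = 10*1432 + 111 = 14431, q_4 = 10*129 + 10 = 1300.
  i=5: a_5=5, p_5 = 5*14431 + 1432 = 73587, q_5 = 5*1300 + 129 = 6629.

11/1, 100/9, 111/10, 1432/129, 14431/1300, 73587/6629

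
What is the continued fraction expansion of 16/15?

[1; 15]

Run the Euclidean algorithm on 16 and 15; the successive quotients are the partial quotients a_0, a_1, ... (each step inverts the fractional part left over by the previous one):
  16 = 1*15 + 1, so a_0 = 1.
  15 = 15*1 + 0, so a_1 = 15.
The remainder reaches 0 after 2 divisions, so the expansion has 2 partial quotients, read off in order.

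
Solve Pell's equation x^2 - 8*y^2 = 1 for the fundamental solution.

(x, y) = (3, 1)

First expand sqrt(8) as a continued fraction. With x_i = (sqrt(8) + m_i)/d_i and (m_0, d_0) = (0, 1): a_0 = floor(sqrt(8)) = 2, since 2^2 = 4 <= 8 < 9 = 3^2.
Iterate m_{i+1} = d_i*a_i - m_i, d_{i+1} = (8 - m_{i+1}^2)/d_i, a_{i+1} = floor((a_0 + m_{i+1})/d_{i+1}):
  m_1 = 1*2 - 0 = 2, d_1 = (8 - 2^2)/1 = 4/1 = 4, a_1 = floor((2 + 2)/4) = 1.
  m_2 = 4*1 - 2 = 2, d_2 = (8 - 2^2)/4 = 4/4 = 1, a_2 = floor((2 + 2)/1) = 4.
  m_3 = 1*4 - 2 = 2, d_3 = (8 - 2^2)/1 = 4/1 = 4: (m_3, d_3) = (m_1, d_1) = (2, 4), so from here the quotients repeat a_1, a_2; the period length is 2.
So sqrt(8) = [2; (1, 4)] with period length k = 2.
k is even, so the fundamental solution of x^2 - 8y^2 = 1 is (p_{k-1}, q_{k-1}) = (p_1, q_1); compute convergents through index 1.
Convergents (p_i = a_i*p_{i-1} + p_{i-2}, q_i = a_i*q_{i-1} + q_{i-2} with p_{-2}=0, p_{-1}=1, q_{-2}=1, q_{-1}=0):
  i=0: a_0=2, p_0 = 2*1 + 0 = 2, q_0 = 2*0 + 1 = 1.
  i=1: a_1=1, p_1 = 1*2 + 1 = 3, q_1 = 1*1 + 0 = 1.
Check: 3^2 - 8*1^2 = 9 - 8 = 1, so (x, y) = (3, 1) solves the equation, and by the theorem it is the least positive solution.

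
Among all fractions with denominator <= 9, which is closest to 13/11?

7/6

Expand x = 13/11 as a continued fraction with the Euclidean algorithm:
  13 = 1*11 + 2, so a_0 = 1.
  11 = 5*2 + 1, so a_1 = 5.
  2 = 2*1 + 0, so a_2 = 2.
so x = [1; 5, 2].
Convergents (p_i = a_i*p_{i-1} + p_{i-2}, q_i = a_i*q_{i-1} + q_{i-2} with p_{-2}=0, p_{-1}=1, q_{-2}=1, q_{-1}=0), until the denominator exceeds 9:
  i=0: a_0=1, p_0 = 1*1 + 0 = 1, q_0 = 1*0 + 1 = 1.
  i=1: a_1=5, p_1 = 5*1 + 1 = 6, q_1 = 5*1 + 0 = 5.
  i=2: a_2=2, p_2 = 2*6 + 1 = 13, q_2 = 2*5 + 1 = 11.
q_2 = 11 > 9, so the last convergent with denominator <= 9 is p_1/q_1 = 6/5.
The closest fraction with denominator <= 9 is either p_1/q_1 or the intermediate fraction (k*p_1 + p_0)/(k*q_1 + q_0) with the largest k >= 1 whose denominator stays <= 9; these approach x as k grows, and every other convergent or intermediate fraction in range is farther away.
Largest k: floor((9 - q_0)/q_1) = floor((9 - 1)/5) = 1.
That gives (1*6 + 1)/(1*5 + 1) = 7/6.
Compare the errors: |x - 6/5| = |13*5 - 6*11|/(11*5) = 1/55, and |x - 7/6| = |13*6 - 7*11|/(11*6) = 1/66.
Cross-multiplying, 1*55 = 55 < 66 = 1*66, so 1/66 is smaller: the intermediate fraction 7/6 is closer to x than 6/5.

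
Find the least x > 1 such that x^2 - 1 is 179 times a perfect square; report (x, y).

First expand sqrt(179) as a continued fraction. With x_i = (sqrt(179) + m_i)/d_i and (m_0, d_0) = (0, 1): a_0 = floor(sqrt(179)) = 13, since 13^2 = 169 <= 179 < 196 = 14^2.
Iterate m_{i+1} = d_i*a_i - m_i, d_{i+1} = (179 - m_{i+1}^2)/d_i, a_{i+1} = floor((a_0 + m_{i+1})/d_{i+1}):
  m_1 = 1*13 - 0 = 13, d_1 = (179 - 13^2)/1 = 10/1 = 10, a_1 = floor((13 + 13)/10) = 2.
  m_2 = 10*2 - 13 = 7, d_2 = (179 - 7^2)/10 = 130/10 = 13, a_2 = floor((13 + 7)/13) = 1.
  m_3 = 13*1 - 7 = 6, d_3 = (179 - 6^2)/13 = 143/13 = 11, a_3 = floor((13 + 6)/11) = 1.
  m_4 = 11*1 - 6 = 5, d_4 = (179 - 5^2)/11 = 154/11 = 14, a_4 = floor((13 + 5)/14) = 1.
  m_5 = 14*1 - 5 = 9, d_5 = (179 - 9^2)/14 = 98/14 = 7, a_5 = floor((13 + 9)/7) = 3.
  m_6 = 7*3 - 9 = 12, d_6 = (179 - 12^2)/7 = 35/7 = 5, a_6 = floor((13 + 12)/5) = 5.
  m_7 = 5*5 - 12 = 13, d_7 = (179 - 13^2)/5 = 10/5 = 2, a_7 = floor((13 + 13)/2) = 13.
  m_8 = 2*13 - 13 = 13, d_8 = (179 - 13^2)/2 = 10/2 = 5, a_8 = floor((13 + 13)/5) = 5.
  m_9 = 5*5 - 13 = 12, d_9 = (179 - 12^2)/5 = 35/5 = 7, a_9 = floor((13 + 12)/7) = 3.
  m_10 = 7*3 - 12 = 9, d_10 = (179 - 9^2)/7 = 98/7 = 14, a_10 = floor((13 + 9)/14) = 1.
  m_11 = 14*1 - 9 = 5, d_11 = (179 - 5^2)/14 = 154/14 = 11, a_11 = floor((13 + 5)/11) = 1.
  m_12 = 11*1 - 5 = 6, d_12 = (179 - 6^2)/11 = 143/11 = 13, a_12 = floor((13 + 6)/13) = 1.
  m_13 = 13*1 - 6 = 7, d_13 = (179 - 7^2)/13 = 130/13 = 10, a_13 = floor((13 + 7)/10) = 2.
  m_14 = 10*2 - 7 = 13, d_14 = (179 - 13^2)/10 = 10/10 = 1, a_14 = floor((13 + 13)/1) = 26.
  m_15 = 1*26 - 13 = 13, d_15 = (179 - 13^2)/1 = 10/1 = 10: (m_15, d_15) = (m_1, d_1) = (13, 10), so from here the quotients repeat a_1, ..., a_14; the period length is 14.
So sqrt(179) = [13; (2, 1, 1, 1, 3, 5, 13, 5, 3, 1, 1, 1, 2, 26)] with period length k = 14.
k is even, so the fundamental solution of x^2 - 179y^2 = 1 is (p_{k-1}, q_{k-1}) = (p_13, q_13); compute convergents through index 13.
Convergents (p_i = a_i*p_{i-1} + p_{i-2}, q_i = a_i*q_{i-1} + q_{i-2} with p_{-2}=0, p_{-1}=1, q_{-2}=1, q_{-1}=0):
  i=0: a_0=13, p_0 = 13*1 + 0 = 13, q_0 = 13*0 + 1 = 1.
  i=1: a_1=2, p_1 = 2*13 + 1 = 27, q_1 = 2*1 + 0 = 2.
  i=2: a_2=1, p_2 = 1*27 + 13 = 40, q_2 = 1*2 + 1 = 3.
  i=3: a_3=1, p_3 = 1*40 + 27 = 67, q_3 = 1*3 + 2 = 5.
  i=4: a_4=1, p_4 = 1*67 + 40 = 107, q_4 = 1*5 + 3 = 8.
  i=5: a_5=3, p_5 = 3*107 + 67 = 388, q_5 = 3*8 + 5 = 29.
  i=6: a_6=5, p_6 = 5*388 + 107 = 2047, q_6 = 5*29 + 8 = 153.
  i=7: a_7=13, p_7 = 13*2047 + 388 = 26999, q_7 = 13*153 + 29 = 2018.
  i=8: a_8=5, p_8 = 5*26999 + 2047 = 137042, q_8 = 5*2018 + 153 = 10243.
  i=9: a_9=3, p_9 = 3*137042 + 26999 = 438125, q_9 = 3*10243 + 2018 = 32747.
  i=10: a_10=1, p_10 = 1*438125 + 137042 = 575167, q_10 = 1*32747 + 10243 = 42990.
  i=11: a_11=1, p_11 = 1*575167 + 438125 = 1013292, q_11 = 1*42990 + 32747 = 75737.
  i=12: a_12=1, p_12 = 1*1013292 + 575167 = 1588459, q_12 = 1*75737 + 42990 = 118727.
  i=13: a_13=2, p_13 = 2*1588459 + 1013292 = 4190210, q_13 = 2*118727 + 75737 = 313191.
Check: 4190210^2 - 179*313191^2 = 17557859844100 - 17557859844099 = 1, so (x, y) = (4190210, 313191) solves the equation, and by the theorem it is the least positive solution.

(x, y) = (4190210, 313191)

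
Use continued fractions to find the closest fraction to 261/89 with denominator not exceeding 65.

Expand x = 261/89 as a continued fraction with the Euclidean algorithm:
  261 = 2*89 + 83, so a_0 = 2.
  89 = 1*83 + 6, so a_1 = 1.
  83 = 13*6 + 5, so a_2 = 13.
  6 = 1*5 + 1, so a_3 = 1.
  5 = 5*1 + 0, so a_4 = 5.
so x = [2; 1, 13, 1, 5].
Convergents (p_i = a_i*p_{i-1} + p_{i-2}, q_i = a_i*q_{i-1} + q_{i-2} with p_{-2}=0, p_{-1}=1, q_{-2}=1, q_{-1}=0), until the denominator exceeds 65:
  i=0: a_0=2, p_0 = 2*1 + 0 = 2, q_0 = 2*0 + 1 = 1.
  i=1: a_1=1, p_1 = 1*2 + 1 = 3, q_1 = 1*1 + 0 = 1.
  i=2: a_2=13, p_2 = 13*3 + 2 = 41, q_2 = 13*1 + 1 = 14.
  i=3: a_3=1, p_3 = 1*41 + 3 = 44, q_3 = 1*14 + 1 = 15.
  i=4: a_4=5, p_4 = 5*44 + 41 = 261, q_4 = 5*15 + 14 = 89.
q_4 = 89 > 65, so the last convergent with denominator <= 65 is p_3/q_3 = 44/15.
The closest fraction with denominator <= 65 is either p_3/q_3 or the intermediate fraction (k*p_3 + p_2)/(k*q_3 + q_2) with the largest k >= 1 whose denominator stays <= 65; these approach x as k grows, and every other convergent or intermediate fraction in range is farther away.
Largest k: floor((65 - q_2)/q_3) = floor((65 - 14)/15) = 3.
That gives (3*44 + 41)/(3*15 + 14) = 173/59.
Compare the errors: |x - 44/15| = |261*15 - 44*89|/(89*15) = 1/1335, and |x - 173/59| = |261*59 - 173*89|/(89*59) = 2/5251.
Cross-multiplying, 2*1335 = 2670 < 5251 = 1*5251, so 2/5251 is smaller: the intermediate fraction 173/59 is closer to x than 44/15.

173/59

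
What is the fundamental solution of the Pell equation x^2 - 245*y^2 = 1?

First expand sqrt(245) as a continued fraction. With x_i = (sqrt(245) + m_i)/d_i and (m_0, d_0) = (0, 1): a_0 = floor(sqrt(245)) = 15, since 15^2 = 225 <= 245 < 256 = 16^2.
Iterate m_{i+1} = d_i*a_i - m_i, d_{i+1} = (245 - m_{i+1}^2)/d_i, a_{i+1} = floor((a_0 + m_{i+1})/d_{i+1}):
  m_1 = 1*15 - 0 = 15, d_1 = (245 - 15^2)/1 = 20/1 = 20, a_1 = floor((15 + 15)/20) = 1.
  m_2 = 20*1 - 15 = 5, d_2 = (245 - 5^2)/20 = 220/20 = 11, a_2 = floor((15 + 5)/11) = 1.
  m_3 = 11*1 - 5 = 6, d_3 = (245 - 6^2)/11 = 209/11 = 19, a_3 = floor((15 + 6)/19) = 1.
  m_4 = 19*1 - 6 = 13, d_4 = (245 - 13^2)/19 = 76/19 = 4, a_4 = floor((15 + 13)/4) = 7.
  m_5 = 4*7 - 13 = 15, d_5 = (245 - 15^2)/4 = 20/4 = 5, a_5 = floor((15 + 15)/5) = 6.
  m_6 = 5*6 - 15 = 15, d_6 = (245 - 15^2)/5 = 20/5 = 4, a_6 = floor((15 + 15)/4) = 7.
  m_7 = 4*7 - 15 = 13, d_7 = (245 - 13^2)/4 = 76/4 = 19, a_7 = floor((15 + 13)/19) = 1.
  m_8 = 19*1 - 13 = 6, d_8 = (245 - 6^2)/19 = 209/19 = 11, a_8 = floor((15 + 6)/11) = 1.
  m_9 = 11*1 - 6 = 5, d_9 = (245 - 5^2)/11 = 220/11 = 20, a_9 = floor((15 + 5)/20) = 1.
  m_10 = 20*1 - 5 = 15, d_10 = (245 - 15^2)/20 = 20/20 = 1, a_10 = floor((15 + 15)/1) = 30.
  m_11 = 1*30 - 15 = 15, d_11 = (245 - 15^2)/1 = 20/1 = 20: (m_11, d_11) = (m_1, d_1) = (15, 20), so from here the quotients repeat a_1, ..., a_10; the period length is 10.
So sqrt(245) = [15; (1, 1, 1, 7, 6, 7, 1, 1, 1, 30)] with period length k = 10.
k is even, so the fundamental solution of x^2 - 245y^2 = 1 is (p_{k-1}, q_{k-1}) = (p_9, q_9); compute convergents through index 9.
Convergents (p_i = a_i*p_{i-1} + p_{i-2}, q_i = a_i*q_{i-1} + q_{i-2} with p_{-2}=0, p_{-1}=1, q_{-2}=1, q_{-1}=0):
  i=0: a_0=15, p_0 = 15*1 + 0 = 15, q_0 = 15*0 + 1 = 1.
  i=1: a_1=1, p_1 = 1*15 + 1 = 16, q_1 = 1*1 + 0 = 1.
  i=2: a_2=1, p_2 = 1*16 + 15 = 31, q_2 = 1*1 + 1 = 2.
  i=3: a_3=1, p_3 = 1*31 + 16 = 47, q_3 = 1*2 + 1 = 3.
  i=4: a_4=7, p_4 = 7*47 + 31 = 360, q_4 = 7*3 + 2 = 23.
  i=5: a_5=6, p_5 = 6*360 + 47 = 2207, q_5 = 6*23 + 3 = 141.
  i=6: a_6=7, p_6 = 7*2207 + 360 = 15809, q_6 = 7*141 + 23 = 1010.
  i=7: a_7=1, p_7 = 1*15809 + 2207 = 18016, q_7 = 1*1010 + 141 = 1151.
  i=8: a_8=1, p_8 = 1*18016 + 15809 = 33825, q_8 = 1*1151 + 1010 = 2161.
  i=9: a_9=1, p_9 = 1*33825 + 18016 = 51841, q_9 = 1*2161 + 1151 = 3312.
Check: 51841^2 - 245*3312^2 = 2687489281 - 2687489280 = 1, so (x, y) = (51841, 3312) solves the equation, and by the theorem it is the least positive solution.

(x, y) = (51841, 3312)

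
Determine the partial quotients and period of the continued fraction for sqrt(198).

[14; (14, 28)]

Write x_i = (sqrt(198) + m_i)/d_i with (m_0, d_0) = (0, 1). a_0 = floor(sqrt(198)) = 14, since 14^2 = 196 <= 198 < 225 = 15^2.
Iterate m_{i+1} = d_i*a_i - m_i, d_{i+1} = (198 - m_{i+1}^2)/d_i, a_{i+1} = floor((a_0 + m_{i+1})/d_{i+1}):
  m_1 = 1*14 - 0 = 14, d_1 = (198 - 14^2)/1 = 2/1 = 2, a_1 = floor((14 + 14)/2) = 14.
  m_2 = 2*14 - 14 = 14, d_2 = (198 - 14^2)/2 = 2/2 = 1, a_2 = floor((14 + 14)/1) = 28.
  m_3 = 1*28 - 14 = 14, d_3 = (198 - 14^2)/1 = 2/1 = 2: (m_3, d_3) = (m_1, d_1) = (14, 2), so from here the quotients repeat a_1, a_2; the period length is 2.
Hence the expansion of sqrt(198) is a_0 = 14 followed by the repeating block 14, 28 (period 2).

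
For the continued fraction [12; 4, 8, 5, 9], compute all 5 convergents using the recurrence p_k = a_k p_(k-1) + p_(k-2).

12/1, 49/4, 404/33, 2069/169, 19025/1554

Using the convergent recurrence p_i = a_i*p_{i-1} + p_{i-2}, q_i = a_i*q_{i-1} + q_{i-2} with p_{-2}=0, p_{-1}=1, q_{-2}=1, q_{-1}=0:
  i=0: a_0=12, p_0 = 12*1 + 0 = 12, q_0 = 12*0 + 1 = 1.
  i=1: a_1=4, p_1 = 4*12 + 1 = 49, q_1 = 4*1 + 0 = 4.
  i=2: a_2=8, p_2 = 8*49 + 12 = 404, q_2 = 8*4 + 1 = 33.
  i=3: a_3=5, p_3 = 5*404 + 49 = 2069, q_3 = 5*33 + 4 = 169.
  i=4: a_4=9, p_4 = 9*2069 + 404 = 19025, q_4 = 9*169 + 33 = 1554.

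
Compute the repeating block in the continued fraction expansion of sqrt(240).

[15; (2, 30)]

Write x_i = (sqrt(240) + m_i)/d_i with (m_0, d_0) = (0, 1). a_0 = floor(sqrt(240)) = 15, since 15^2 = 225 <= 240 < 256 = 16^2.
Iterate m_{i+1} = d_i*a_i - m_i, d_{i+1} = (240 - m_{i+1}^2)/d_i, a_{i+1} = floor((a_0 + m_{i+1})/d_{i+1}):
  m_1 = 1*15 - 0 = 15, d_1 = (240 - 15^2)/1 = 15/1 = 15, a_1 = floor((15 + 15)/15) = 2.
  m_2 = 15*2 - 15 = 15, d_2 = (240 - 15^2)/15 = 15/15 = 1, a_2 = floor((15 + 15)/1) = 30.
  m_3 = 1*30 - 15 = 15, d_3 = (240 - 15^2)/1 = 15/1 = 15: (m_3, d_3) = (m_1, d_1) = (15, 15), so from here the quotients repeat a_1, a_2; the period length is 2.
Hence the expansion of sqrt(240) is a_0 = 15 followed by the repeating block 2, 30 (period 2).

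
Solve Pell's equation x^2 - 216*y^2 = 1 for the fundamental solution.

(x, y) = (485, 33)

First expand sqrt(216) as a continued fraction. With x_i = (sqrt(216) + m_i)/d_i and (m_0, d_0) = (0, 1): a_0 = floor(sqrt(216)) = 14, since 14^2 = 196 <= 216 < 225 = 15^2.
Iterate m_{i+1} = d_i*a_i - m_i, d_{i+1} = (216 - m_{i+1}^2)/d_i, a_{i+1} = floor((a_0 + m_{i+1})/d_{i+1}):
  m_1 = 1*14 - 0 = 14, d_1 = (216 - 14^2)/1 = 20/1 = 20, a_1 = floor((14 + 14)/20) = 1.
  m_2 = 20*1 - 14 = 6, d_2 = (216 - 6^2)/20 = 180/20 = 9, a_2 = floor((14 + 6)/9) = 2.
  m_3 = 9*2 - 6 = 12, d_3 = (216 - 12^2)/9 = 72/9 = 8, a_3 = floor((14 + 12)/8) = 3.
  m_4 = 8*3 - 12 = 12, d_4 = (216 - 12^2)/8 = 72/8 = 9, a_4 = floor((14 + 12)/9) = 2.
  m_5 = 9*2 - 12 = 6, d_5 = (216 - 6^2)/9 = 180/9 = 20, a_5 = floor((14 + 6)/20) = 1.
  m_6 = 20*1 - 6 = 14, d_6 = (216 - 14^2)/20 = 20/20 = 1, a_6 = floor((14 + 14)/1) = 28.
  m_7 = 1*28 - 14 = 14, d_7 = (216 - 14^2)/1 = 20/1 = 20: (m_7, d_7) = (m_1, d_1) = (14, 20), so from here the quotients repeat a_1, ..., a_6; the period length is 6.
So sqrt(216) = [14; (1, 2, 3, 2, 1, 28)] with period length k = 6.
k is even, so the fundamental solution of x^2 - 216y^2 = 1 is (p_{k-1}, q_{k-1}) = (p_5, q_5); compute convergents through index 5.
Convergents (p_i = a_i*p_{i-1} + p_{i-2}, q_i = a_i*q_{i-1} + q_{i-2} with p_{-2}=0, p_{-1}=1, q_{-2}=1, q_{-1}=0):
  i=0: a_0=14, p_0 = 14*1 + 0 = 14, q_0 = 14*0 + 1 = 1.
  i=1: a_1=1, p_1 = 1*14 + 1 = 15, q_1 = 1*1 + 0 = 1.
  i=2: a_2=2, p_2 = 2*15 + 14 = 44, q_2 = 2*1 + 1 = 3.
  i=3: a_3=3, p_3 = 3*44 + 15 = 147, q_3 = 3*3 + 1 = 10.
  i=4: a_4=2, p_4 = 2*147 + 44 = 338, q_4 = 2*10 + 3 = 23.
  i=5: a_5=1, p_5 = 1*338 + 147 = 485, q_5 = 1*23 + 10 = 33.
Check: 485^2 - 216*33^2 = 235225 - 235224 = 1, so (x, y) = (485, 33) solves the equation, and by the theorem it is the least positive solution.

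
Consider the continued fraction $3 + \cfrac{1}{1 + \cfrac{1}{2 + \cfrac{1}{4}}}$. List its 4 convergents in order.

Using the convergent recurrence p_i = a_i*p_{i-1} + p_{i-2}, q_i = a_i*q_{i-1} + q_{i-2} with p_{-2}=0, p_{-1}=1, q_{-2}=1, q_{-1}=0:
  i=0: a_0=3, p_0 = 3*1 + 0 = 3, q_0 = 3*0 + 1 = 1.
  i=1: a_1=1, p_1 = 1*3 + 1 = 4, q_1 = 1*1 + 0 = 1.
  i=2: a_2=2, p_2 = 2*4 + 3 = 11, q_2 = 2*1 + 1 = 3.
  i=3: a_3=4, p_3 = 4*11 + 4 = 48, q_3 = 4*3 + 1 = 13.

3/1, 4/1, 11/3, 48/13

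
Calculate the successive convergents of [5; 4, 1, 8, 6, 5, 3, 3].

Using the convergent recurrence p_i = a_i*p_{i-1} + p_{i-2}, q_i = a_i*q_{i-1} + q_{i-2} with p_{-2}=0, p_{-1}=1, q_{-2}=1, q_{-1}=0:
  i=0: a_0=5, p_0 = 5*1 + 0 = 5, q_0 = 5*0 + 1 = 1.
  i=1: a_1=4, p_1 = 4*5 + 1 = 21, q_1 = 4*1 + 0 = 4.
  i=2: a_2=1, p_2 = 1*21 + 5 = 26, q_2 = 1*4 + 1 = 5.
  i=3: a_3=8, p_3 = 8*26 + 21 = 229, q_3 = 8*5 + 4 = 44.
  i=4: a_4=6, p_4 = 6*229 + 26 = 1400, q_4 = 6*44 + 5 = 269.
  i=5: a_5=5, p_5 = 5*1400 + 229 = 7229, q_5 = 5*269 + 44 = 1389.
  i=6: a_6=3, p_6 = 3*7229 + 1400 = 23087, q_6 = 3*1389 + 269 = 4436.
  i=7: a_7=3, p_7 = 3*23087 + 7229 = 76490, q_7 = 3*4436 + 1389 = 14697.

5/1, 21/4, 26/5, 229/44, 1400/269, 7229/1389, 23087/4436, 76490/14697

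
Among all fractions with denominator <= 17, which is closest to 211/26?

138/17

Expand x = 211/26 as a continued fraction with the Euclidean algorithm:
  211 = 8*26 + 3, so a_0 = 8.
  26 = 8*3 + 2, so a_1 = 8.
  3 = 1*2 + 1, so a_2 = 1.
  2 = 2*1 + 0, so a_3 = 2.
so x = [8; 8, 1, 2].
Convergents (p_i = a_i*p_{i-1} + p_{i-2}, q_i = a_i*q_{i-1} + q_{i-2} with p_{-2}=0, p_{-1}=1, q_{-2}=1, q_{-1}=0), until the denominator exceeds 17:
  i=0: a_0=8, p_0 = 8*1 + 0 = 8, q_0 = 8*0 + 1 = 1.
  i=1: a_1=8, p_1 = 8*8 + 1 = 65, q_1 = 8*1 + 0 = 8.
  i=2: a_2=1, p_2 = 1*65 + 8 = 73, q_2 = 1*8 + 1 = 9.
  i=3: a_3=2, p_3 = 2*73 + 65 = 211, q_3 = 2*9 + 8 = 26.
q_3 = 26 > 17, so the last convergent with denominator <= 17 is p_2/q_2 = 73/9.
The closest fraction with denominator <= 17 is either p_2/q_2 or the intermediate fraction (k*p_2 + p_1)/(k*q_2 + q_1) with the largest k >= 1 whose denominator stays <= 17; these approach x as k grows, and every other convergent or intermediate fraction in range is farther away.
Largest k: floor((17 - q_1)/q_2) = floor((17 - 8)/9) = 1.
That gives (1*73 + 65)/(1*9 + 8) = 138/17.
Compare the errors: |x - 73/9| = |211*9 - 73*26|/(26*9) = 1/234, and |x - 138/17| = |211*17 - 138*26|/(26*17) = 1/442.
Cross-multiplying, 1*234 = 234 < 442 = 1*442, so 1/442 is smaller: the intermediate fraction 138/17 is closer to x than 73/9.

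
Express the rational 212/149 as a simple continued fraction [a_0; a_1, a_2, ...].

Run the Euclidean algorithm on 212 and 149; the successive quotients are the partial quotients a_0, a_1, ... (each step inverts the fractional part left over by the previous one):
  212 = 1*149 + 63, so a_0 = 1.
  149 = 2*63 + 23, so a_1 = 2.
  63 = 2*23 + 17, so a_2 = 2.
  23 = 1*17 + 6, so a_3 = 1.
  17 = 2*6 + 5, so a_4 = 2.
  6 = 1*5 + 1, so a_5 = 1.
  5 = 5*1 + 0, so a_6 = 5.
The remainder reaches 0 after 7 divisions, so the expansion has 7 partial quotients, read off in order.

[1; 2, 2, 1, 2, 1, 5]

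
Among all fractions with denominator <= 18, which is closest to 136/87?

25/16

Expand x = 136/87 as a continued fraction with the Euclidean algorithm:
  136 = 1*87 + 49, so a_0 = 1.
  87 = 1*49 + 38, so a_1 = 1.
  49 = 1*38 + 11, so a_2 = 1.
  38 = 3*11 + 5, so a_3 = 3.
  11 = 2*5 + 1, so a_4 = 2.
  5 = 5*1 + 0, so a_5 = 5.
so x = [1; 1, 1, 3, 2, 5].
Convergents (p_i = a_i*p_{i-1} + p_{i-2}, q_i = a_i*q_{i-1} + q_{i-2} with p_{-2}=0, p_{-1}=1, q_{-2}=1, q_{-1}=0), until the denominator exceeds 18:
  i=0: a_0=1, p_0 = 1*1 + 0 = 1, q_0 = 1*0 + 1 = 1.
  i=1: a_1=1, p_1 = 1*1 + 1 = 2, q_1 = 1*1 + 0 = 1.
  i=2: a_2=1, p_2 = 1*2 + 1 = 3, q_2 = 1*1 + 1 = 2.
  i=3: a_3=3, p_3 = 3*3 + 2 = 11, q_3 = 3*2 + 1 = 7.
  i=4: a_4=2, p_4 = 2*11 + 3 = 25, q_4 = 2*7 + 2 = 16.
  i=5: a_5=5, p_5 = 5*25 + 11 = 136, q_5 = 5*16 + 7 = 87.
q_5 = 87 > 18, so the last convergent with denominator <= 18 is p_4/q_4 = 25/16.
The closest fraction with denominator <= 18 is either p_4/q_4 or the intermediate fraction (k*p_4 + p_3)/(k*q_4 + q_3) with the largest k >= 1 whose denominator stays <= 18; these approach x as k grows, and every other convergent or intermediate fraction in range is farther away.
Largest k: floor((18 - q_3)/q_4) = floor((18 - 7)/16) = 0.
Since k = 0, no intermediate fraction beyond p_4/q_4 has denominator <= 18, so the convergent 25/16 is the closest (its error is |136*16 - 25*87|/(87*16) = 1/1392).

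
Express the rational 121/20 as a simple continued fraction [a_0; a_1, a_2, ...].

[6; 20]

Run the Euclidean algorithm on 121 and 20; the successive quotients are the partial quotients a_0, a_1, ... (each step inverts the fractional part left over by the previous one):
  121 = 6*20 + 1, so a_0 = 6.
  20 = 20*1 + 0, so a_1 = 20.
The remainder reaches 0 after 2 divisions, so the expansion has 2 partial quotients, read off in order.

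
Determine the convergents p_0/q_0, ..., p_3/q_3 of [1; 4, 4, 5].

1/1, 5/4, 21/17, 110/89

Using the convergent recurrence p_i = a_i*p_{i-1} + p_{i-2}, q_i = a_i*q_{i-1} + q_{i-2} with p_{-2}=0, p_{-1}=1, q_{-2}=1, q_{-1}=0:
  i=0: a_0=1, p_0 = 1*1 + 0 = 1, q_0 = 1*0 + 1 = 1.
  i=1: a_1=4, p_1 = 4*1 + 1 = 5, q_1 = 4*1 + 0 = 4.
  i=2: a_2=4, p_2 = 4*5 + 1 = 21, q_2 = 4*4 + 1 = 17.
  i=3: a_3=5, p_3 = 5*21 + 5 = 110, q_3 = 5*17 + 4 = 89.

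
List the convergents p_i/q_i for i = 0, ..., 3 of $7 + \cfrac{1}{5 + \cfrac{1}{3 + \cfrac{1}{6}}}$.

7/1, 36/5, 115/16, 726/101

Using the convergent recurrence p_i = a_i*p_{i-1} + p_{i-2}, q_i = a_i*q_{i-1} + q_{i-2} with p_{-2}=0, p_{-1}=1, q_{-2}=1, q_{-1}=0:
  i=0: a_0=7, p_0 = 7*1 + 0 = 7, q_0 = 7*0 + 1 = 1.
  i=1: a_1=5, p_1 = 5*7 + 1 = 36, q_1 = 5*1 + 0 = 5.
  i=2: a_2=3, p_2 = 3*36 + 7 = 115, q_2 = 3*5 + 1 = 16.
  i=3: a_3=6, p_3 = 6*115 + 36 = 726, q_3 = 6*16 + 5 = 101.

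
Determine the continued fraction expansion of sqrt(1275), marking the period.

Write x_i = (sqrt(1275) + m_i)/d_i with (m_0, d_0) = (0, 1). a_0 = floor(sqrt(1275)) = 35, since 35^2 = 1225 <= 1275 < 1296 = 36^2.
Iterate m_{i+1} = d_i*a_i - m_i, d_{i+1} = (1275 - m_{i+1}^2)/d_i, a_{i+1} = floor((a_0 + m_{i+1})/d_{i+1}):
  m_1 = 1*35 - 0 = 35, d_1 = (1275 - 35^2)/1 = 50/1 = 50, a_1 = floor((35 + 35)/50) = 1.
  m_2 = 50*1 - 35 = 15, d_2 = (1275 - 15^2)/50 = 1050/50 = 21, a_2 = floor((35 + 15)/21) = 2.
  m_3 = 21*2 - 15 = 27, d_3 = (1275 - 27^2)/21 = 546/21 = 26, a_3 = floor((35 + 27)/26) = 2.
  m_4 = 26*2 - 27 = 25, d_4 = (1275 - 25^2)/26 = 650/26 = 25, a_4 = floor((35 + 25)/25) = 2.
  m_5 = 25*2 - 25 = 25, d_5 = (1275 - 25^2)/25 = 650/25 = 26, a_5 = floor((35 + 25)/26) = 2.
  m_6 = 26*2 - 25 = 27, d_6 = (1275 - 27^2)/26 = 546/26 = 21, a_6 = floor((35 + 27)/21) = 2.
  m_7 = 21*2 - 27 = 15, d_7 = (1275 - 15^2)/21 = 1050/21 = 50, a_7 = floor((35 + 15)/50) = 1.
  m_8 = 50*1 - 15 = 35, d_8 = (1275 - 35^2)/50 = 50/50 = 1, a_8 = floor((35 + 35)/1) = 70.
  m_9 = 1*70 - 35 = 35, d_9 = (1275 - 35^2)/1 = 50/1 = 50: (m_9, d_9) = (m_1, d_1) = (35, 50), so from here the quotients repeat a_1, ..., a_8; the period length is 8.
Hence the expansion of sqrt(1275) is a_0 = 35 followed by the repeating block 1, 2, 2, 2, 2, 2, 1, 70 (period 8).

[35; (1, 2, 2, 2, 2, 2, 1, 70)]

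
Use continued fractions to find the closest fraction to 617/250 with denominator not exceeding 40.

Expand x = 617/250 as a continued fraction with the Euclidean algorithm:
  617 = 2*250 + 117, so a_0 = 2.
  250 = 2*117 + 16, so a_1 = 2.
  117 = 7*16 + 5, so a_2 = 7.
  16 = 3*5 + 1, so a_3 = 3.
  5 = 5*1 + 0, so a_4 = 5.
so x = [2; 2, 7, 3, 5].
Convergents (p_i = a_i*p_{i-1} + p_{i-2}, q_i = a_i*q_{i-1} + q_{i-2} with p_{-2}=0, p_{-1}=1, q_{-2}=1, q_{-1}=0), until the denominator exceeds 40:
  i=0: a_0=2, p_0 = 2*1 + 0 = 2, q_0 = 2*0 + 1 = 1.
  i=1: a_1=2, p_1 = 2*2 + 1 = 5, q_1 = 2*1 + 0 = 2.
  i=2: a_2=7, p_2 = 7*5 + 2 = 37, q_2 = 7*2 + 1 = 15.
  i=3: a_3=3, p_3 = 3*37 + 5 = 116, q_3 = 3*15 + 2 = 47.
q_3 = 47 > 40, so the last convergent with denominator <= 40 is p_2/q_2 = 37/15.
The closest fraction with denominator <= 40 is either p_2/q_2 or the intermediate fraction (k*p_2 + p_1)/(k*q_2 + q_1) with the largest k >= 1 whose denominator stays <= 40; these approach x as k grows, and every other convergent or intermediate fraction in range is farther away.
Largest k: floor((40 - q_1)/q_2) = floor((40 - 2)/15) = 2.
That gives (2*37 + 5)/(2*15 + 2) = 79/32.
Compare the errors: |x - 37/15| = |617*15 - 37*250|/(250*15) = 5/3750, and |x - 79/32| = |617*32 - 79*250|/(250*32) = 6/8000.
Cross-multiplying, 6*3750 = 22500 < 40000 = 5*8000, so 6/8000 is smaller: the intermediate fraction 79/32 is closer to x than 37/15.

79/32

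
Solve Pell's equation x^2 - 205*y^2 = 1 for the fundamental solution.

First expand sqrt(205) as a continued fraction. With x_i = (sqrt(205) + m_i)/d_i and (m_0, d_0) = (0, 1): a_0 = floor(sqrt(205)) = 14, since 14^2 = 196 <= 205 < 225 = 15^2.
Iterate m_{i+1} = d_i*a_i - m_i, d_{i+1} = (205 - m_{i+1}^2)/d_i, a_{i+1} = floor((a_0 + m_{i+1})/d_{i+1}):
  m_1 = 1*14 - 0 = 14, d_1 = (205 - 14^2)/1 = 9/1 = 9, a_1 = floor((14 + 14)/9) = 3.
  m_2 = 9*3 - 14 = 13, d_2 = (205 - 13^2)/9 = 36/9 = 4, a_2 = floor((14 + 13)/4) = 6.
  m_3 = 4*6 - 13 = 11, d_3 = (205 - 11^2)/4 = 84/4 = 21, a_3 = floor((14 + 11)/21) = 1.
  m_4 = 21*1 - 11 = 10, d_4 = (205 - 10^2)/21 = 105/21 = 5, a_4 = floor((14 + 10)/5) = 4.
  m_5 = 5*4 - 10 = 10, d_5 = (205 - 10^2)/5 = 105/5 = 21, a_5 = floor((14 + 10)/21) = 1.
  m_6 = 21*1 - 10 = 11, d_6 = (205 - 11^2)/21 = 84/21 = 4, a_6 = floor((14 + 11)/4) = 6.
  m_7 = 4*6 - 11 = 13, d_7 = (205 - 13^2)/4 = 36/4 = 9, a_7 = floor((14 + 13)/9) = 3.
  m_8 = 9*3 - 13 = 14, d_8 = (205 - 14^2)/9 = 9/9 = 1, a_8 = floor((14 + 14)/1) = 28.
  m_9 = 1*28 - 14 = 14, d_9 = (205 - 14^2)/1 = 9/1 = 9: (m_9, d_9) = (m_1, d_1) = (14, 9), so from here the quotients repeat a_1, ..., a_8; the period length is 8.
So sqrt(205) = [14; (3, 6, 1, 4, 1, 6, 3, 28)] with period length k = 8.
k is even, so the fundamental solution of x^2 - 205y^2 = 1 is (p_{k-1}, q_{k-1}) = (p_7, q_7); compute convergents through index 7.
Convergents (p_i = a_i*p_{i-1} + p_{i-2}, q_i = a_i*q_{i-1} + q_{i-2} with p_{-2}=0, p_{-1}=1, q_{-2}=1, q_{-1}=0):
  i=0: a_0=14, p_0 = 14*1 + 0 = 14, q_0 = 14*0 + 1 = 1.
  i=1: a_1=3, p_1 = 3*14 + 1 = 43, q_1 = 3*1 + 0 = 3.
  i=2: a_2=6, p_2 = 6*43 + 14 = 272, q_2 = 6*3 + 1 = 19.
  i=3: a_3=1, p_3 = 1*272 + 43 = 315, q_3 = 1*19 + 3 = 22.
  i=4: a_4=4, p_4 = 4*315 + 272 = 1532, q_4 = 4*22 + 19 = 107.
  i=5: a_5=1, p_5 = 1*1532 + 315 = 1847, q_5 = 1*107 + 22 = 129.
  i=6: a_6=6, p_6 = 6*1847 + 1532 = 12614, q_6 = 6*129 + 107 = 881.
  i=7: a_7=3, p_7 = 3*12614 + 1847 = 39689, q_7 = 3*881 + 129 = 2772.
Check: 39689^2 - 205*2772^2 = 1575216721 - 1575216720 = 1, so (x, y) = (39689, 2772) solves the equation, and by the theorem it is the least positive solution.

(x, y) = (39689, 2772)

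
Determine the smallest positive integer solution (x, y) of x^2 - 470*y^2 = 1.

(x, y) = (1691, 78)

First expand sqrt(470) as a continued fraction. With x_i = (sqrt(470) + m_i)/d_i and (m_0, d_0) = (0, 1): a_0 = floor(sqrt(470)) = 21, since 21^2 = 441 <= 470 < 484 = 22^2.
Iterate m_{i+1} = d_i*a_i - m_i, d_{i+1} = (470 - m_{i+1}^2)/d_i, a_{i+1} = floor((a_0 + m_{i+1})/d_{i+1}):
  m_1 = 1*21 - 0 = 21, d_1 = (470 - 21^2)/1 = 29/1 = 29, a_1 = floor((21 + 21)/29) = 1.
  m_2 = 29*1 - 21 = 8, d_2 = (470 - 8^2)/29 = 406/29 = 14, a_2 = floor((21 + 8)/14) = 2.
  m_3 = 14*2 - 8 = 20, d_3 = (470 - 20^2)/14 = 70/14 = 5, a_3 = floor((21 + 20)/5) = 8.
  m_4 = 5*8 - 20 = 20, d_4 = (470 - 20^2)/5 = 70/5 = 14, a_4 = floor((21 + 20)/14) = 2.
  m_5 = 14*2 - 20 = 8, d_5 = (470 - 8^2)/14 = 406/14 = 29, a_5 = floor((21 + 8)/29) = 1.
  m_6 = 29*1 - 8 = 21, d_6 = (470 - 21^2)/29 = 29/29 = 1, a_6 = floor((21 + 21)/1) = 42.
  m_7 = 1*42 - 21 = 21, d_7 = (470 - 21^2)/1 = 29/1 = 29: (m_7, d_7) = (m_1, d_1) = (21, 29), so from here the quotients repeat a_1, ..., a_6; the period length is 6.
So sqrt(470) = [21; (1, 2, 8, 2, 1, 42)] with period length k = 6.
k is even, so the fundamental solution of x^2 - 470y^2 = 1 is (p_{k-1}, q_{k-1}) = (p_5, q_5); compute convergents through index 5.
Convergents (p_i = a_i*p_{i-1} + p_{i-2}, q_i = a_i*q_{i-1} + q_{i-2} with p_{-2}=0, p_{-1}=1, q_{-2}=1, q_{-1}=0):
  i=0: a_0=21, p_0 = 21*1 + 0 = 21, q_0 = 21*0 + 1 = 1.
  i=1: a_1=1, p_1 = 1*21 + 1 = 22, q_1 = 1*1 + 0 = 1.
  i=2: a_2=2, p_2 = 2*22 + 21 = 65, q_2 = 2*1 + 1 = 3.
  i=3: a_3=8, p_3 = 8*65 + 22 = 542, q_3 = 8*3 + 1 = 25.
  i=4: a_4=2, p_4 = 2*542 + 65 = 1149, q_4 = 2*25 + 3 = 53.
  i=5: a_5=1, p_5 = 1*1149 + 542 = 1691, q_5 = 1*53 + 25 = 78.
Check: 1691^2 - 470*78^2 = 2859481 - 2859480 = 1, so (x, y) = (1691, 78) solves the equation, and by the theorem it is the least positive solution.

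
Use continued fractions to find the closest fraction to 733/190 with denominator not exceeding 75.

Expand x = 733/190 as a continued fraction with the Euclidean algorithm:
  733 = 3*190 + 163, so a_0 = 3.
  190 = 1*163 + 27, so a_1 = 1.
  163 = 6*27 + 1, so a_2 = 6.
  27 = 27*1 + 0, so a_3 = 27.
so x = [3; 1, 6, 27].
Convergents (p_i = a_i*p_{i-1} + p_{i-2}, q_i = a_i*q_{i-1} + q_{i-2} with p_{-2}=0, p_{-1}=1, q_{-2}=1, q_{-1}=0), until the denominator exceeds 75:
  i=0: a_0=3, p_0 = 3*1 + 0 = 3, q_0 = 3*0 + 1 = 1.
  i=1: a_1=1, p_1 = 1*3 + 1 = 4, q_1 = 1*1 + 0 = 1.
  i=2: a_2=6, p_2 = 6*4 + 3 = 27, q_2 = 6*1 + 1 = 7.
  i=3: a_3=27, p_3 = 27*27 + 4 = 733, q_3 = 27*7 + 1 = 190.
q_3 = 190 > 75, so the last convergent with denominator <= 75 is p_2/q_2 = 27/7.
The closest fraction with denominator <= 75 is either p_2/q_2 or the intermediate fraction (k*p_2 + p_1)/(k*q_2 + q_1) with the largest k >= 1 whose denominator stays <= 75; these approach x as k grows, and every other convergent or intermediate fraction in range is farther away.
Largest k: floor((75 - q_1)/q_2) = floor((75 - 1)/7) = 10.
That gives (10*27 + 4)/(10*7 + 1) = 274/71.
Compare the errors: |x - 27/7| = |733*7 - 27*190|/(190*7) = 1/1330, and |x - 274/71| = |733*71 - 274*190|/(190*71) = 17/13490.
Cross-multiplying, 1*13490 = 13490 < 22610 = 17*1330, so 1/1330 is smaller: the convergent 27/7 is closer to x than 274/71.

27/7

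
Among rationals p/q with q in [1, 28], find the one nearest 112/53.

Expand x = 112/53 as a continued fraction with the Euclidean algorithm:
  112 = 2*53 + 6, so a_0 = 2.
  53 = 8*6 + 5, so a_1 = 8.
  6 = 1*5 + 1, so a_2 = 1.
  5 = 5*1 + 0, so a_3 = 5.
so x = [2; 8, 1, 5].
Convergents (p_i = a_i*p_{i-1} + p_{i-2}, q_i = a_i*q_{i-1} + q_{i-2} with p_{-2}=0, p_{-1}=1, q_{-2}=1, q_{-1}=0), until the denominator exceeds 28:
  i=0: a_0=2, p_0 = 2*1 + 0 = 2, q_0 = 2*0 + 1 = 1.
  i=1: a_1=8, p_1 = 8*2 + 1 = 17, q_1 = 8*1 + 0 = 8.
  i=2: a_2=1, p_2 = 1*17 + 2 = 19, q_2 = 1*8 + 1 = 9.
  i=3: a_3=5, p_3 = 5*19 + 17 = 112, q_3 = 5*9 + 8 = 53.
q_3 = 53 > 28, so the last convergent with denominator <= 28 is p_2/q_2 = 19/9.
The closest fraction with denominator <= 28 is either p_2/q_2 or the intermediate fraction (k*p_2 + p_1)/(k*q_2 + q_1) with the largest k >= 1 whose denominator stays <= 28; these approach x as k grows, and every other convergent or intermediate fraction in range is farther away.
Largest k: floor((28 - q_1)/q_2) = floor((28 - 8)/9) = 2.
That gives (2*19 + 17)/(2*9 + 8) = 55/26.
Compare the errors: |x - 19/9| = |112*9 - 19*53|/(53*9) = 1/477, and |x - 55/26| = |112*26 - 55*53|/(53*26) = 3/1378.
Cross-multiplying, 1*1378 = 1378 < 1431 = 3*477, so 1/477 is smaller: the convergent 19/9 is closer to x than 55/26.

19/9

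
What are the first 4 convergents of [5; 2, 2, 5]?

5/1, 11/2, 27/5, 146/27

Using the convergent recurrence p_i = a_i*p_{i-1} + p_{i-2}, q_i = a_i*q_{i-1} + q_{i-2} with p_{-2}=0, p_{-1}=1, q_{-2}=1, q_{-1}=0:
  i=0: a_0=5, p_0 = 5*1 + 0 = 5, q_0 = 5*0 + 1 = 1.
  i=1: a_1=2, p_1 = 2*5 + 1 = 11, q_1 = 2*1 + 0 = 2.
  i=2: a_2=2, p_2 = 2*11 + 5 = 27, q_2 = 2*2 + 1 = 5.
  i=3: a_3=5, p_3 = 5*27 + 11 = 146, q_3 = 5*5 + 2 = 27.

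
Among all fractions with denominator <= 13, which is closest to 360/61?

Expand x = 360/61 as a continued fraction with the Euclidean algorithm:
  360 = 5*61 + 55, so a_0 = 5.
  61 = 1*55 + 6, so a_1 = 1.
  55 = 9*6 + 1, so a_2 = 9.
  6 = 6*1 + 0, so a_3 = 6.
so x = [5; 1, 9, 6].
Convergents (p_i = a_i*p_{i-1} + p_{i-2}, q_i = a_i*q_{i-1} + q_{i-2} with p_{-2}=0, p_{-1}=1, q_{-2}=1, q_{-1}=0), until the denominator exceeds 13:
  i=0: a_0=5, p_0 = 5*1 + 0 = 5, q_0 = 5*0 + 1 = 1.
  i=1: a_1=1, p_1 = 1*5 + 1 = 6, q_1 = 1*1 + 0 = 1.
  i=2: a_2=9, p_2 = 9*6 + 5 = 59, q_2 = 9*1 + 1 = 10.
  i=3: a_3=6, p_3 = 6*59 + 6 = 360, q_3 = 6*10 + 1 = 61.
q_3 = 61 > 13, so the last convergent with denominator <= 13 is p_2/q_2 = 59/10.
The closest fraction with denominator <= 13 is either p_2/q_2 or the intermediate fraction (k*p_2 + p_1)/(k*q_2 + q_1) with the largest k >= 1 whose denominator stays <= 13; these approach x as k grows, and every other convergent or intermediate fraction in range is farther away.
Largest k: floor((13 - q_1)/q_2) = floor((13 - 1)/10) = 1.
That gives (1*59 + 6)/(1*10 + 1) = 65/11.
Compare the errors: |x - 59/10| = |360*10 - 59*61|/(61*10) = 1/610, and |x - 65/11| = |360*11 - 65*61|/(61*11) = 5/671.
Cross-multiplying, 1*671 = 671 < 3050 = 5*610, so 1/610 is smaller: the convergent 59/10 is closer to x than 65/11.

59/10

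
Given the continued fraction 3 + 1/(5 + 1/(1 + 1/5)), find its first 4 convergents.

Using the convergent recurrence p_i = a_i*p_{i-1} + p_{i-2}, q_i = a_i*q_{i-1} + q_{i-2} with p_{-2}=0, p_{-1}=1, q_{-2}=1, q_{-1}=0:
  i=0: a_0=3, p_0 = 3*1 + 0 = 3, q_0 = 3*0 + 1 = 1.
  i=1: a_1=5, p_1 = 5*3 + 1 = 16, q_1 = 5*1 + 0 = 5.
  i=2: a_2=1, p_2 = 1*16 + 3 = 19, q_2 = 1*5 + 1 = 6.
  i=3: a_3=5, p_3 = 5*19 + 16 = 111, q_3 = 5*6 + 5 = 35.

3/1, 16/5, 19/6, 111/35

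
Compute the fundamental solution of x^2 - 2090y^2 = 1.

(x, y) = (20481, 448)

First expand sqrt(2090) as a continued fraction. With x_i = (sqrt(2090) + m_i)/d_i and (m_0, d_0) = (0, 1): a_0 = floor(sqrt(2090)) = 45, since 45^2 = 2025 <= 2090 < 2116 = 46^2.
Iterate m_{i+1} = d_i*a_i - m_i, d_{i+1} = (2090 - m_{i+1}^2)/d_i, a_{i+1} = floor((a_0 + m_{i+1})/d_{i+1}):
  m_1 = 1*45 - 0 = 45, d_1 = (2090 - 45^2)/1 = 65/1 = 65, a_1 = floor((45 + 45)/65) = 1.
  m_2 = 65*1 - 45 = 20, d_2 = (2090 - 20^2)/65 = 1690/65 = 26, a_2 = floor((45 + 20)/26) = 2.
  m_3 = 26*2 - 20 = 32, d_3 = (2090 - 32^2)/26 = 1066/26 = 41, a_3 = floor((45 + 32)/41) = 1.
  m_4 = 41*1 - 32 = 9, d_4 = (2090 - 9^2)/41 = 2009/41 = 49, a_4 = floor((45 + 9)/49) = 1.
  m_5 = 49*1 - 9 = 40, d_5 = (2090 - 40^2)/49 = 490/49 = 10, a_5 = floor((45 + 40)/10) = 8.
  m_6 = 10*8 - 40 = 40, d_6 = (2090 - 40^2)/10 = 490/10 = 49, a_6 = floor((45 + 40)/49) = 1.
  m_7 = 49*1 - 40 = 9, d_7 = (2090 - 9^2)/49 = 2009/49 = 41, a_7 = floor((45 + 9)/41) = 1.
  m_8 = 41*1 - 9 = 32, d_8 = (2090 - 32^2)/41 = 1066/41 = 26, a_8 = floor((45 + 32)/26) = 2.
  m_9 = 26*2 - 32 = 20, d_9 = (2090 - 20^2)/26 = 1690/26 = 65, a_9 = floor((45 + 20)/65) = 1.
  m_10 = 65*1 - 20 = 45, d_10 = (2090 - 45^2)/65 = 65/65 = 1, a_10 = floor((45 + 45)/1) = 90.
  m_11 = 1*90 - 45 = 45, d_11 = (2090 - 45^2)/1 = 65/1 = 65: (m_11, d_11) = (m_1, d_1) = (45, 65), so from here the quotients repeat a_1, ..., a_10; the period length is 10.
So sqrt(2090) = [45; (1, 2, 1, 1, 8, 1, 1, 2, 1, 90)] with period length k = 10.
k is even, so the fundamental solution of x^2 - 2090y^2 = 1 is (p_{k-1}, q_{k-1}) = (p_9, q_9); compute convergents through index 9.
Convergents (p_i = a_i*p_{i-1} + p_{i-2}, q_i = a_i*q_{i-1} + q_{i-2} with p_{-2}=0, p_{-1}=1, q_{-2}=1, q_{-1}=0):
  i=0: a_0=45, p_0 = 45*1 + 0 = 45, q_0 = 45*0 + 1 = 1.
  i=1: a_1=1, p_1 = 1*45 + 1 = 46, q_1 = 1*1 + 0 = 1.
  i=2: a_2=2, p_2 = 2*46 + 45 = 137, q_2 = 2*1 + 1 = 3.
  i=3: a_3=1, p_3 = 1*137 + 46 = 183, q_3 = 1*3 + 1 = 4.
  i=4: a_4=1, p_4 = 1*183 + 137 = 320, q_4 = 1*4 + 3 = 7.
  i=5: a_5=8, p_5 = 8*320 + 183 = 2743, q_5 = 8*7 + 4 = 60.
  i=6: a_6=1, p_6 = 1*2743 + 320 = 3063, q_6 = 1*60 + 7 = 67.
  i=7: a_7=1, p_7 = 1*3063 + 2743 = 5806, q_7 = 1*67 + 60 = 127.
  i=8: a_8=2, p_8 = 2*5806 + 3063 = 14675, q_8 = 2*127 + 67 = 321.
  i=9: a_9=1, p_9 = 1*14675 + 5806 = 20481, q_9 = 1*321 + 127 = 448.
Check: 20481^2 - 2090*448^2 = 419471361 - 419471360 = 1, so (x, y) = (20481, 448) solves the equation, and by the theorem it is the least positive solution.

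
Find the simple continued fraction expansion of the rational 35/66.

Run the Euclidean algorithm on 35 and 66; the successive quotients are the partial quotients a_0, a_1, ... (each step inverts the fractional part left over by the previous one):
  35 = 0*66 + 35, so a_0 = 0.
  66 = 1*35 + 31, so a_1 = 1.
  35 = 1*31 + 4, so a_2 = 1.
  31 = 7*4 + 3, so a_3 = 7.
  4 = 1*3 + 1, so a_4 = 1.
  3 = 3*1 + 0, so a_5 = 3.
The remainder reaches 0 after 6 divisions, so the expansion has 6 partial quotients, read off in order.

[0; 1, 1, 7, 1, 3]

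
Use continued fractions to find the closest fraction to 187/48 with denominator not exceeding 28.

74/19

Expand x = 187/48 as a continued fraction with the Euclidean algorithm:
  187 = 3*48 + 43, so a_0 = 3.
  48 = 1*43 + 5, so a_1 = 1.
  43 = 8*5 + 3, so a_2 = 8.
  5 = 1*3 + 2, so a_3 = 1.
  3 = 1*2 + 1, so a_4 = 1.
  2 = 2*1 + 0, so a_5 = 2.
so x = [3; 1, 8, 1, 1, 2].
Convergents (p_i = a_i*p_{i-1} + p_{i-2}, q_i = a_i*q_{i-1} + q_{i-2} with p_{-2}=0, p_{-1}=1, q_{-2}=1, q_{-1}=0), until the denominator exceeds 28:
  i=0: a_0=3, p_0 = 3*1 + 0 = 3, q_0 = 3*0 + 1 = 1.
  i=1: a_1=1, p_1 = 1*3 + 1 = 4, q_1 = 1*1 + 0 = 1.
  i=2: a_2=8, p_2 = 8*4 + 3 = 35, q_2 = 8*1 + 1 = 9.
  i=3: a_3=1, p_3 = 1*35 + 4 = 39, q_3 = 1*9 + 1 = 10.
  i=4: a_4=1, p_4 = 1*39 + 35 = 74, q_4 = 1*10 + 9 = 19.
  i=5: a_5=2, p_5 = 2*74 + 39 = 187, q_5 = 2*19 + 10 = 48.
q_5 = 48 > 28, so the last convergent with denominator <= 28 is p_4/q_4 = 74/19.
The closest fraction with denominator <= 28 is either p_4/q_4 or the intermediate fraction (k*p_4 + p_3)/(k*q_4 + q_3) with the largest k >= 1 whose denominator stays <= 28; these approach x as k grows, and every other convergent or intermediate fraction in range is farther away.
Largest k: floor((28 - q_3)/q_4) = floor((28 - 10)/19) = 0.
Since k = 0, no intermediate fraction beyond p_4/q_4 has denominator <= 28, so the convergent 74/19 is the closest (its error is |187*19 - 74*48|/(48*19) = 1/912).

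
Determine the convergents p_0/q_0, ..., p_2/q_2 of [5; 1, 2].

Using the convergent recurrence p_i = a_i*p_{i-1} + p_{i-2}, q_i = a_i*q_{i-1} + q_{i-2} with p_{-2}=0, p_{-1}=1, q_{-2}=1, q_{-1}=0:
  i=0: a_0=5, p_0 = 5*1 + 0 = 5, q_0 = 5*0 + 1 = 1.
  i=1: a_1=1, p_1 = 1*5 + 1 = 6, q_1 = 1*1 + 0 = 1.
  i=2: a_2=2, p_2 = 2*6 + 5 = 17, q_2 = 2*1 + 1 = 3.

5/1, 6/1, 17/3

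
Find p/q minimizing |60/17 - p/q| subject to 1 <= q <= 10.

Expand x = 60/17 as a continued fraction with the Euclidean algorithm:
  60 = 3*17 + 9, so a_0 = 3.
  17 = 1*9 + 8, so a_1 = 1.
  9 = 1*8 + 1, so a_2 = 1.
  8 = 8*1 + 0, so a_3 = 8.
so x = [3; 1, 1, 8].
Convergents (p_i = a_i*p_{i-1} + p_{i-2}, q_i = a_i*q_{i-1} + q_{i-2} with p_{-2}=0, p_{-1}=1, q_{-2}=1, q_{-1}=0), until the denominator exceeds 10:
  i=0: a_0=3, p_0 = 3*1 + 0 = 3, q_0 = 3*0 + 1 = 1.
  i=1: a_1=1, p_1 = 1*3 + 1 = 4, q_1 = 1*1 + 0 = 1.
  i=2: a_2=1, p_2 = 1*4 + 3 = 7, q_2 = 1*1 + 1 = 2.
  i=3: a_3=8, p_3 = 8*7 + 4 = 60, q_3 = 8*2 + 1 = 17.
q_3 = 17 > 10, so the last convergent with denominator <= 10 is p_2/q_2 = 7/2.
The closest fraction with denominator <= 10 is either p_2/q_2 or the intermediate fraction (k*p_2 + p_1)/(k*q_2 + q_1) with the largest k >= 1 whose denominator stays <= 10; these approach x as k grows, and every other convergent or intermediate fraction in range is farther away.
Largest k: floor((10 - q_1)/q_2) = floor((10 - 1)/2) = 4.
That gives (4*7 + 4)/(4*2 + 1) = 32/9.
Compare the errors: |x - 7/2| = |60*2 - 7*17|/(17*2) = 1/34, and |x - 32/9| = |60*9 - 32*17|/(17*9) = 4/153.
Cross-multiplying, 4*34 = 136 < 153 = 1*153, so 4/153 is smaller: the intermediate fraction 32/9 is closer to x than 7/2.

32/9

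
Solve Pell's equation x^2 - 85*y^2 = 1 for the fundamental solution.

First expand sqrt(85) as a continued fraction. With x_i = (sqrt(85) + m_i)/d_i and (m_0, d_0) = (0, 1): a_0 = floor(sqrt(85)) = 9, since 9^2 = 81 <= 85 < 100 = 10^2.
Iterate m_{i+1} = d_i*a_i - m_i, d_{i+1} = (85 - m_{i+1}^2)/d_i, a_{i+1} = floor((a_0 + m_{i+1})/d_{i+1}):
  m_1 = 1*9 - 0 = 9, d_1 = (85 - 9^2)/1 = 4/1 = 4, a_1 = floor((9 + 9)/4) = 4.
  m_2 = 4*4 - 9 = 7, d_2 = (85 - 7^2)/4 = 36/4 = 9, a_2 = floor((9 + 7)/9) = 1.
  m_3 = 9*1 - 7 = 2, d_3 = (85 - 2^2)/9 = 81/9 = 9, a_3 = floor((9 + 2)/9) = 1.
  m_4 = 9*1 - 2 = 7, d_4 = (85 - 7^2)/9 = 36/9 = 4, a_4 = floor((9 + 7)/4) = 4.
  m_5 = 4*4 - 7 = 9, d_5 = (85 - 9^2)/4 = 4/4 = 1, a_5 = floor((9 + 9)/1) = 18.
  m_6 = 1*18 - 9 = 9, d_6 = (85 - 9^2)/1 = 4/1 = 4: (m_6, d_6) = (m_1, d_1) = (9, 4), so from here the quotients repeat a_1, ..., a_5; the period length is 5.
So sqrt(85) = [9; (4, 1, 1, 4, 18)] with period length k = 5.
k is odd, so (p_{k-1}, q_{k-1}) only solves x^2 - 85y^2 = -1 and the fundamental solution of x^2 - 85y^2 = 1 is (p_{2k-1}, q_{2k-1}) = (p_9, q_9); compute convergents through index 9, running through the period twice.
Convergents (p_i = a_i*p_{i-1} + p_{i-2}, q_i = a_i*q_{i-1} + q_{i-2} with p_{-2}=0, p_{-1}=1, q_{-2}=1, q_{-1}=0):
  i=0: a_0=9, p_0 = 9*1 + 0 = 9, q_0 = 9*0 + 1 = 1.
  i=1: a_1=4, p_1 = 4*9 + 1 = 37, q_1 = 4*1 + 0 = 4.
  i=2: a_2=1, p_2 = 1*37 + 9 = 46, q_2 = 1*4 + 1 = 5.
  i=3: a_3=1, p_3 = 1*46 + 37 = 83, q_3 = 1*5 + 4 = 9.
  i=4: a_4=4, p_4 = 4*83 + 46 = 378, q_4 = 4*9 + 5 = 41.
  i=5: a_5=18, p_5 = 18*378 + 83 = 6887, q_5 = 18*41 + 9 = 747.
  i=6: a_6=4, p_6 = 4*6887 + 378 = 27926, q_6 = 4*747 + 41 = 3029.
  i=7: a_7=1, p_7 = 1*27926 + 6887 = 34813, q_7 = 1*3029 + 747 = 3776.
  i=8: a_8=1, p_8 = 1*34813 + 27926 = 62739, q_8 = 1*3776 + 3029 = 6805.
  i=9: a_9=4, p_9 = 4*62739 + 34813 = 285769, q_9 = 4*6805 + 3776 = 30996.
Indeed p_4^2 - 85*q_4^2 = 142884 - 142885 = -1, not +1.
Check: 285769^2 - 85*30996^2 = 81663921361 - 81663921360 = 1, so (x, y) = (285769, 30996) solves the equation, and by the theorem it is the least positive solution.

(x, y) = (285769, 30996)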